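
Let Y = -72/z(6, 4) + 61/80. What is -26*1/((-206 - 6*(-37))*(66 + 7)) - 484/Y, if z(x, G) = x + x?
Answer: 22607033/244696 ≈ 92.388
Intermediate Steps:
z(x, G) = 2*x
Y = -419/80 (Y = -72/(2*6) + 61/80 = -72/12 + 61*(1/80) = -72*1/12 + 61/80 = -6 + 61/80 = -419/80 ≈ -5.2375)
-26*1/((-206 - 6*(-37))*(66 + 7)) - 484/Y = -26*1/((-206 - 6*(-37))*(66 + 7)) - 484/(-419/80) = -26*1/(73*(-206 + 222)) - 484*(-80/419) = -26/(73*16) + 38720/419 = -26/1168 + 38720/419 = -26*1/1168 + 38720/419 = -13/584 + 38720/419 = 22607033/244696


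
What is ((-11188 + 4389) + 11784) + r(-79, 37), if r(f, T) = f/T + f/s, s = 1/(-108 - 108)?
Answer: 815734/37 ≈ 22047.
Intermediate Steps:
s = -1/216 (s = 1/(-216) = -1/216 ≈ -0.0046296)
r(f, T) = -216*f + f/T (r(f, T) = f/T + f/(-1/216) = f/T + f*(-216) = f/T - 216*f = -216*f + f/T)
((-11188 + 4389) + 11784) + r(-79, 37) = ((-11188 + 4389) + 11784) + (-216*(-79) - 79/37) = (-6799 + 11784) + (17064 - 79*1/37) = 4985 + (17064 - 79/37) = 4985 + 631289/37 = 815734/37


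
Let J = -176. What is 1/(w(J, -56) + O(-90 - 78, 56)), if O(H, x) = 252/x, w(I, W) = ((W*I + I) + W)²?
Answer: 2/185242761 ≈ 1.0797e-8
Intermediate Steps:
w(I, W) = (I + W + I*W)² (w(I, W) = ((I*W + I) + W)² = ((I + I*W) + W)² = (I + W + I*W)²)
1/(w(J, -56) + O(-90 - 78, 56)) = 1/((-176 - 56 - 176*(-56))² + 252/56) = 1/((-176 - 56 + 9856)² + 252*(1/56)) = 1/(9624² + 9/2) = 1/(92621376 + 9/2) = 1/(185242761/2) = 2/185242761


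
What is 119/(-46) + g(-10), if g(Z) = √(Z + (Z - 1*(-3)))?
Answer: -119/46 + I*√17 ≈ -2.587 + 4.1231*I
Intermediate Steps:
g(Z) = √(3 + 2*Z) (g(Z) = √(Z + (Z + 3)) = √(Z + (3 + Z)) = √(3 + 2*Z))
119/(-46) + g(-10) = 119/(-46) + √(3 + 2*(-10)) = 119*(-1/46) + √(3 - 20) = -119/46 + √(-17) = -119/46 + I*√17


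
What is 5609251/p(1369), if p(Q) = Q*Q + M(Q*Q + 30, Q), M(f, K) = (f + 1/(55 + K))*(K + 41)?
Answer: 97409432/45923712977 ≈ 0.0021211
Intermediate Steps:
M(f, K) = (41 + K)*(f + 1/(55 + K)) (M(f, K) = (f + 1/(55 + K))*(41 + K) = (41 + K)*(f + 1/(55 + K)))
p(Q) = Q² + (67691 + Q + 2255*Q² + Q²*(30 + Q²) + 96*Q*(30 + Q²))/(55 + Q) (p(Q) = Q*Q + (41 + Q + 2255*(Q*Q + 30) + (Q*Q + 30)*Q² + 96*Q*(Q*Q + 30))/(55 + Q) = Q² + (41 + Q + 2255*(Q² + 30) + (Q² + 30)*Q² + 96*Q*(Q² + 30))/(55 + Q) = Q² + (41 + Q + 2255*(30 + Q²) + (30 + Q²)*Q² + 96*Q*(30 + Q²))/(55 + Q) = Q² + (41 + Q + (67650 + 2255*Q²) + Q²*(30 + Q²) + 96*Q*(30 + Q²))/(55 + Q) = Q² + (67691 + Q + 2255*Q² + Q²*(30 + Q²) + 96*Q*(30 + Q²))/(55 + Q))
5609251/p(1369) = 5609251/(((67691 + 1369⁴ + 97*1369³ + 2340*1369² + 2881*1369)/(55 + 1369))) = 5609251/(((67691 + 3512479453921 + 97*2565726409 + 2340*1874161 + 3944089)/1424)) = 5609251/(((67691 + 3512479453921 + 248875461673 + 4385536740 + 3944089)/1424)) = 5609251/(((1/1424)*3765744464114)) = 5609251/(1882872232057/712) = 5609251*(712/1882872232057) = 97409432/45923712977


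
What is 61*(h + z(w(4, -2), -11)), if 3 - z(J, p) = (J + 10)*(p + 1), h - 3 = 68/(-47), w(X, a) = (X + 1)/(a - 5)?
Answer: 1954928/329 ≈ 5942.0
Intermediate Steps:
w(X, a) = (1 + X)/(-5 + a)
h = 73/47 (h = 3 + 68/(-47) = 3 + 68*(-1/47) = 3 - 68/47 = 73/47 ≈ 1.5532)
z(J, p) = 3 - (1 + p)*(10 + J) (z(J, p) = 3 - (J + 10)*(p + 1) = 3 - (10 + J)*(1 + p) = 3 - (1 + p)*(10 + J))
61*(h + z(w(4, -2), -11)) = 61*(73/47 + (-7 - (1 + 4)/(-5 - 2) - 10*(-11) - 1*(1 + 4)/(-5 - 2)*(-11))) = 61*(73/47 + (-7 - 5/(-7) + 110 - 1*5/(-7)*(-11))) = 61*(73/47 + (-7 - (-1)*5/7 + 110 - 1*(-⅐*5)*(-11))) = 61*(73/47 + (-7 - 1*(-5/7) + 110 - 1*(-5/7)*(-11))) = 61*(73/47 + (-7 + 5/7 + 110 - 55/7)) = 61*(73/47 + 671/7) = 61*(32048/329) = 1954928/329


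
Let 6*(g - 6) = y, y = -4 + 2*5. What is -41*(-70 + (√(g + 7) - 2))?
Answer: 2952 - 41*√14 ≈ 2798.6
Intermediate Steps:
y = 6 (y = -4 + 10 = 6)
g = 7 (g = 6 + (⅙)*6 = 6 + 1 = 7)
-41*(-70 + (√(g + 7) - 2)) = -41*(-70 + (√(7 + 7) - 2)) = -41*(-70 + (√14 - 2)) = -41*(-70 + (-2 + √14)) = -41*(-72 + √14) = 2952 - 41*√14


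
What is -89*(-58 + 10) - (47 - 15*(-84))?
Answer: 2965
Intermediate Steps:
-89*(-58 + 10) - (47 - 15*(-84)) = -89*(-48) - (47 + 1260) = 4272 - 1*1307 = 4272 - 1307 = 2965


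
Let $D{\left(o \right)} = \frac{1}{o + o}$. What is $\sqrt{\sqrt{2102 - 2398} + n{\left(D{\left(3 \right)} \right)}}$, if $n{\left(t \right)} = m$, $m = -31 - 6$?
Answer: $\sqrt{-37 + 2 i \sqrt{74}} \approx 1.3792 + 6.2372 i$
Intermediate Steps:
$m = -37$ ($m = -31 - 6 = -37$)
$D{\left(o \right)} = \frac{1}{2 o}$
$n{\left(t \right)} = -37$
$\sqrt{\sqrt{2102 - 2398} + n{\left(D{\left(3 \right)} \right)}} = \sqrt{\sqrt{2102 - 2398} - 37} = \sqrt{\sqrt{-296} - 37} = \sqrt{2 i \sqrt{74} - 37} = \sqrt{-37 + 2 i \sqrt{74}}$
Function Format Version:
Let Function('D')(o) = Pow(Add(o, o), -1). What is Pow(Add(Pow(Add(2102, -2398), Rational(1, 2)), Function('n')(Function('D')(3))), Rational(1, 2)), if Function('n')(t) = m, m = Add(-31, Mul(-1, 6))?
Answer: Pow(Add(-37, Mul(2, I, Pow(74, Rational(1, 2)))), Rational(1, 2)) ≈ Add(1.3792, Mul(6.2372, I))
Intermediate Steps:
m = -37 (m = Add(-31, -6) = -37)
Function('D')(o) = Mul(Rational(1, 2), Pow(o, -1)) (Function('D')(o) = Pow(Mul(2, o), -1) = Mul(Rational(1, 2), Pow(o, -1)))
Function('n')(t) = -37
Pow(Add(Pow(Add(2102, -2398), Rational(1, 2)), Function('n')(Function('D')(3))), Rational(1, 2)) = Pow(Add(Pow(Add(2102, -2398), Rational(1, 2)), -37), Rational(1, 2)) = Pow(Add(Pow(-296, Rational(1, 2)), -37), Rational(1, 2)) = Pow(Add(Mul(2, I, Pow(74, Rational(1, 2))), -37), Rational(1, 2)) = Pow(Add(-37, Mul(2, I, Pow(74, Rational(1, 2)))), Rational(1, 2))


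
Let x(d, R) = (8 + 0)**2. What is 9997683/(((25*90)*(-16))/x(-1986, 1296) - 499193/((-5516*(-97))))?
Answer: -5349280284516/301465943 ≈ -17744.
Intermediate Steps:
x(d, R) = 64 (x(d, R) = 8**2 = 64)
9997683/(((25*90)*(-16))/x(-1986, 1296) - 499193/((-5516*(-97)))) = 9997683/(((25*90)*(-16))/64 - 499193/((-5516*(-97)))) = 9997683/((2250*(-16))*(1/64) - 499193/535052) = 9997683/(-36000*1/64 - 499193*1/535052) = 9997683/(-1125/2 - 499193/535052) = 9997683/(-301465943/535052) = 9997683*(-535052/301465943) = -5349280284516/301465943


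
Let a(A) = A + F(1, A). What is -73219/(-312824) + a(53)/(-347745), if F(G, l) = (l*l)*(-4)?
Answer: 28959851947/108782981880 ≈ 0.26622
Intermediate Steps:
F(G, l) = -4*l**2 (F(G, l) = l**2*(-4) = -4*l**2)
a(A) = A - 4*A**2
-73219/(-312824) + a(53)/(-347745) = -73219/(-312824) + (53*(1 - 4*53))/(-347745) = -73219*(-1/312824) + (53*(1 - 212))*(-1/347745) = 73219/312824 + (53*(-211))*(-1/347745) = 73219/312824 - 11183*(-1/347745) = 73219/312824 + 11183/347745 = 28959851947/108782981880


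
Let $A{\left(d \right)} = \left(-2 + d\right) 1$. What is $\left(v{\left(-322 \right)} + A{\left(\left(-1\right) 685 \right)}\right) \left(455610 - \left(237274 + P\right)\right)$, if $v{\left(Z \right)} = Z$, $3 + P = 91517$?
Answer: $-127963398$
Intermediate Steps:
$P = 91514$ ($P = -3 + 91517 = 91514$)
$A{\left(d \right)} = -2 + d$
$\left(v{\left(-322 \right)} + A{\left(\left(-1\right) 685 \right)}\right) \left(455610 - \left(237274 + P\right)\right) = \left(-322 - 687\right) \left(455610 - 328788\right) = \left(-1009\right) 126822 = -127963398$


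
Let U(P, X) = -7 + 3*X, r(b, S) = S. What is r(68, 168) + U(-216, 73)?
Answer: 380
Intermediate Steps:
r(68, 168) + U(-216, 73) = 168 + (-7 + 3*73) = 168 + (-7 + 219) = 168 + 212 = 380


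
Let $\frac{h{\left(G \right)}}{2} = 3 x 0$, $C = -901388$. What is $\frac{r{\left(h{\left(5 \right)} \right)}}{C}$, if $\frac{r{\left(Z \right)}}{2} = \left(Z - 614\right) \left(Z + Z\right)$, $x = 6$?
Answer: $0$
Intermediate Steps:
$h{\left(G \right)} = 0$ ($h{\left(G \right)} = 2 \cdot 3 \cdot 6 \cdot 0 = 2 \cdot 18 \cdot 0 = 2 \cdot 0 = 0$)
$r{\left(Z \right)} = 4 Z \left(-614 + Z\right)$ ($r{\left(Z \right)} = 2 \left(Z - 614\right) \left(Z + Z\right) = 2 \left(-614 + Z\right) 2 Z = 2 \cdot 2 Z \left(-614 + Z\right) = 4 Z \left(-614 + Z\right)$)
$\frac{r{\left(h{\left(5 \right)} \right)}}{C} = \frac{4 \cdot 0 \left(-614 + 0\right)}{-901388} = 4 \cdot 0 \left(-614\right) \left(- \frac{1}{901388}\right) = 0 \left(- \frac{1}{901388}\right) = 0$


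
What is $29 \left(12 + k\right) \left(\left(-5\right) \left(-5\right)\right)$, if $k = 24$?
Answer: $26100$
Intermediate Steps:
$29 \left(12 + k\right) \left(\left(-5\right) \left(-5\right)\right) = 29 \left(12 + 24\right) \left(\left(-5\right) \left(-5\right)\right) = 29 \cdot 36 \cdot 25 = 1044 \cdot 25 = 26100$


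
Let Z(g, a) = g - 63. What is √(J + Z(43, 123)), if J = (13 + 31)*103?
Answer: 4*√282 ≈ 67.171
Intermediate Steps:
J = 4532 (J = 44*103 = 4532)
Z(g, a) = -63 + g
√(J + Z(43, 123)) = √(4532 + (-63 + 43)) = √(4532 - 20) = √4512 = 4*√282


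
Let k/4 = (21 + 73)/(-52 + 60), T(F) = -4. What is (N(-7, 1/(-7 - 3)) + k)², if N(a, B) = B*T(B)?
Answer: 56169/25 ≈ 2246.8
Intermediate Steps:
k = 47 (k = 4*((21 + 73)/(-52 + 60)) = 4*(94/8) = 4*(94*(⅛)) = 4*(47/4) = 47)
N(a, B) = -4*B (N(a, B) = B*(-4) = -4*B)
(N(-7, 1/(-7 - 3)) + k)² = (-4/(-7 - 3) + 47)² = (-4/(-10) + 47)² = (-4*(-⅒) + 47)² = (⅖ + 47)² = (237/5)² = 56169/25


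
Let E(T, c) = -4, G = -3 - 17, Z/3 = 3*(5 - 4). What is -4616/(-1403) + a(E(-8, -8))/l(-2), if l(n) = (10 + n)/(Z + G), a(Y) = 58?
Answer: -429093/5612 ≈ -76.460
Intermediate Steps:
Z = 9 (Z = 3*(3*(5 - 4)) = 3*(3*1) = 3*3 = 9)
G = -20
l(n) = -10/11 - n/11 (l(n) = (10 + n)/(9 - 20) = (10 + n)/(-11) = (10 + n)*(-1/11) = -10/11 - n/11)
-4616/(-1403) + a(E(-8, -8))/l(-2) = -4616/(-1403) + 58/(-10/11 - 1/11*(-2)) = -4616*(-1/1403) + 58/(-10/11 + 2/11) = 4616/1403 + 58/(-8/11) = 4616/1403 + 58*(-11/8) = 4616/1403 - 319/4 = -429093/5612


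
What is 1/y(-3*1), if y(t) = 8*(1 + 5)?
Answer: 1/48 ≈ 0.020833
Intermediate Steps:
y(t) = 48 (y(t) = 8*6 = 48)
1/y(-3*1) = 1/48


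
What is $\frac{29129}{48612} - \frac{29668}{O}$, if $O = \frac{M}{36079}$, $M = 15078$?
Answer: $- \frac{8672240935567}{122161956} \approx -70990.0$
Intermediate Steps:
$O = \frac{15078}{36079} \approx 0.41792$
$\frac{29129}{48612} - \frac{29668}{O} = \frac{29129}{48612} - \frac{29668}{\frac{15078}{36079}} = 29129 \cdot \frac{1}{48612} - \frac{535195886}{7539} = \frac{29129}{48612} - \frac{535195886}{7539} = - \frac{8672240935567}{122161956}$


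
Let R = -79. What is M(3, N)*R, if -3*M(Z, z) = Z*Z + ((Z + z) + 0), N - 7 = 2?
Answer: 553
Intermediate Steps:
N = 9 (N = 7 + 2 = 9)
M(Z, z) = -Z/3 - z/3 - Z²/3 (M(Z, z) = -(Z*Z + ((Z + z) + 0))/3 = -(Z² + (Z + z))/3 = -(Z + z + Z²)/3 = -Z/3 - z/3 - Z²/3)
M(3, N)*R = (-⅓*3 - ⅓*9 - ⅓*3²)*(-79) = (-1 - 3 - ⅓*9)*(-79) = (-1 - 3 - 3)*(-79) = -7*(-79) = 553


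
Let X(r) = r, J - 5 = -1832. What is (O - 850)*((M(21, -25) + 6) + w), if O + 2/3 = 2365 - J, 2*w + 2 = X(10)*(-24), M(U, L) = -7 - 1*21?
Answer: -1433432/3 ≈ -4.7781e+5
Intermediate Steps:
J = -1827 (J = 5 - 1832 = -1827)
M(U, L) = -28 (M(U, L) = -7 - 21 = -28)
w = -121 (w = -1 + (10*(-24))/2 = -1 + (1/2)*(-240) = -1 - 120 = -121)
O = 12574/3 (O = -2/3 + (2365 - 1*(-1827)) = -2/3 + (2365 + 1827) = -2/3 + 4192 = 12574/3 ≈ 4191.3)
(O - 850)*((M(21, -25) + 6) + w) = (12574/3 - 850)*((-28 + 6) - 121) = 10024*(-22 - 121)/3 = (10024/3)*(-143) = -1433432/3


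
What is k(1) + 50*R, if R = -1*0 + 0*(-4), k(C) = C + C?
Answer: 2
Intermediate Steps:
k(C) = 2*C
R = 0 (R = 0 + 0 = 0)
k(1) + 50*R = 2*1 + 50*0 = 2 + 0 = 2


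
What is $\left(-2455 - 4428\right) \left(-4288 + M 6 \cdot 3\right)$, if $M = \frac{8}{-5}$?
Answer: $\frac{148562672}{5} \approx 2.9713 \cdot 10^{7}$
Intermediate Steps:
$M = - \frac{8}{5}$ ($M = 8 \left(- \frac{1}{5}\right) = - \frac{8}{5} \approx -1.6$)
$\left(-2455 - 4428\right) \left(-4288 + M 6 \cdot 3\right) = \left(-2455 - 4428\right) \left(-4288 + \left(- \frac{8}{5}\right) 6 \cdot 3\right) = - 6883 \left(-4288 - \frac{144}{5}\right) = \left(-6883\right) \left(- \frac{21584}{5}\right) = \frac{148562672}{5}$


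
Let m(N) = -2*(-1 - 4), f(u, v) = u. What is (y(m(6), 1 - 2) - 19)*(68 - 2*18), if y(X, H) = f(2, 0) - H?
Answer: -512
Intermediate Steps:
m(N) = 10 (m(N) = -2*(-5) = 10)
y(X, H) = 2 - H
(y(m(6), 1 - 2) - 19)*(68 - 2*18) = ((2 - (1 - 2)) - 19)*(68 - 2*18) = ((2 - 1*(-1)) - 19)*(68 - 1*36) = ((2 + 1) - 19)*(68 - 36) = (3 - 19)*32 = -16*32 = -512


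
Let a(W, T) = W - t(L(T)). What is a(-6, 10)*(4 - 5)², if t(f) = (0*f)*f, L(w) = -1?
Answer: -6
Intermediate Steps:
t(f) = 0 (t(f) = 0*f = 0)
a(W, T) = W (a(W, T) = W - 1*0 = W + 0 = W)
a(-6, 10)*(4 - 5)² = -6*(4 - 5)² = -6*(-1)² = -6*1 = -6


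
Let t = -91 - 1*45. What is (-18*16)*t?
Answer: 39168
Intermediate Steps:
t = -136 (t = -91 - 45 = -136)
(-18*16)*t = -18*16*(-136) = -288*(-136) = 39168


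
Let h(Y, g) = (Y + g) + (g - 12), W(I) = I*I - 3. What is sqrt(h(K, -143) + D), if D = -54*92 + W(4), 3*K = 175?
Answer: 4*I*sqrt(2922)/3 ≈ 72.074*I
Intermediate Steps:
W(I) = -3 + I**2 (W(I) = I**2 - 3 = -3 + I**2)
K = 175/3 (K = (1/3)*175 = 175/3 ≈ 58.333)
h(Y, g) = -12 + Y + 2*g (h(Y, g) = (Y + g) + (-12 + g) = -12 + Y + 2*g)
D = -4955 (D = -54*92 + (-3 + 4**2) = -4968 + (-3 + 16) = -4968 + 13 = -4955)
sqrt(h(K, -143) + D) = sqrt((-12 + 175/3 + 2*(-143)) - 4955) = sqrt((-12 + 175/3 - 286) - 4955) = sqrt(-719/3 - 4955) = sqrt(-15584/3) = 4*I*sqrt(2922)/3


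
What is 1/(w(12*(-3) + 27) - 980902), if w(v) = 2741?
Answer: -1/978161 ≈ -1.0223e-6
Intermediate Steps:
1/(w(12*(-3) + 27) - 980902) = 1/(2741 - 980902) = 1/(-978161) = -1/978161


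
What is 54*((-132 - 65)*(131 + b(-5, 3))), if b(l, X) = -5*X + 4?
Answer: -1276560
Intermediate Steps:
b(l, X) = 4 - 5*X
54*((-132 - 65)*(131 + b(-5, 3))) = 54*((-132 - 65)*(131 + (4 - 5*3))) = 54*(-197*(131 + (4 - 15))) = 54*(-197*(131 - 11)) = 54*(-197*120) = 54*(-23640) = -1276560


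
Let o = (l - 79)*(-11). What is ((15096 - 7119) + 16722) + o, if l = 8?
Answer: 25480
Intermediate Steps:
o = 781 (o = (8 - 79)*(-11) = -71*(-11) = 781)
((15096 - 7119) + 16722) + o = ((15096 - 7119) + 16722) + 781 = (7977 + 16722) + 781 = 24699 + 781 = 25480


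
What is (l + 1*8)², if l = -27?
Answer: 361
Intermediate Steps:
(l + 1*8)² = (-27 + 1*8)² = (-27 + 8)² = (-19)² = 361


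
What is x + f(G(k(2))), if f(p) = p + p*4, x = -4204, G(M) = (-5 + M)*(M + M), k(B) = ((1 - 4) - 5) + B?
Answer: -3544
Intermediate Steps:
k(B) = -8 + B (k(B) = (-3 - 5) + B = -8 + B)
G(M) = 2*M*(-5 + M) (G(M) = (-5 + M)*(2*M) = 2*M*(-5 + M))
f(p) = 5*p (f(p) = p + 4*p = 5*p)
x + f(G(k(2))) = -4204 + 5*(2*(-8 + 2)*(-5 + (-8 + 2))) = -4204 + 5*(2*(-6)*(-5 - 6)) = -4204 + 5*(2*(-6)*(-11)) = -4204 + 5*132 = -4204 + 660 = -3544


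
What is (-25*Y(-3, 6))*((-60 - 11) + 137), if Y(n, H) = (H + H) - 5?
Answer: -11550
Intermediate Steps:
Y(n, H) = -5 + 2*H (Y(n, H) = 2*H - 5 = -5 + 2*H)
(-25*Y(-3, 6))*((-60 - 11) + 137) = (-25*(-5 + 2*6))*((-60 - 11) + 137) = (-25*(-5 + 12))*(-71 + 137) = -25*7*66 = -175*66 = -11550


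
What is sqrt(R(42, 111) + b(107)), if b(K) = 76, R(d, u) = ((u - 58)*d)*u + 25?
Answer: sqrt(247187) ≈ 497.18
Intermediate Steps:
R(d, u) = 25 + d*u*(-58 + u) (R(d, u) = ((-58 + u)*d)*u + 25 = (d*(-58 + u))*u + 25 = d*u*(-58 + u) + 25 = 25 + d*u*(-58 + u))
sqrt(R(42, 111) + b(107)) = sqrt((25 + 42*111**2 - 58*42*111) + 76) = sqrt((25 + 42*12321 - 270396) + 76) = sqrt((25 + 517482 - 270396) + 76) = sqrt(247111 + 76) = sqrt(247187)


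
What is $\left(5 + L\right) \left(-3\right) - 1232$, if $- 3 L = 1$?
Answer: $-1246$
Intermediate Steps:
$L = - \frac{1}{3}$ ($L = \left(- \frac{1}{3}\right) 1 = - \frac{1}{3} \approx -0.33333$)
$\left(5 + L\right) \left(-3\right) - 1232 = \left(5 - \frac{1}{3}\right) \left(-3\right) - 1232 = \frac{14}{3} \left(-3\right) - 1232 = -14 - 1232 = -1246$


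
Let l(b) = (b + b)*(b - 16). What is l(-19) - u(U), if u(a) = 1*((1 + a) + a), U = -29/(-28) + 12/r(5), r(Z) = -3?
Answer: 18689/14 ≈ 1334.9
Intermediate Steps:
U = -83/28 (U = -29/(-28) + 12/(-3) = -29*(-1/28) + 12*(-1/3) = 29/28 - 4 = -83/28 ≈ -2.9643)
u(a) = 1 + 2*a (u(a) = 1*(1 + 2*a) = 1 + 2*a)
l(b) = 2*b*(-16 + b) (l(b) = (2*b)*(-16 + b) = 2*b*(-16 + b))
l(-19) - u(U) = 2*(-19)*(-16 - 19) - (1 + 2*(-83/28)) = 2*(-19)*(-35) - (1 - 83/14) = 1330 - 1*(-69/14) = 1330 + 69/14 = 18689/14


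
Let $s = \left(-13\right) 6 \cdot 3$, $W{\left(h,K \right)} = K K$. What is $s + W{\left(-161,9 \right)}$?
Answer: $-153$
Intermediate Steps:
$W{\left(h,K \right)} = K^{2}$
$s = -234$ ($s = \left(-78\right) 3 = -234$)
$s + W{\left(-161,9 \right)} = -234 + 9^{2} = -234 + 81 = -153$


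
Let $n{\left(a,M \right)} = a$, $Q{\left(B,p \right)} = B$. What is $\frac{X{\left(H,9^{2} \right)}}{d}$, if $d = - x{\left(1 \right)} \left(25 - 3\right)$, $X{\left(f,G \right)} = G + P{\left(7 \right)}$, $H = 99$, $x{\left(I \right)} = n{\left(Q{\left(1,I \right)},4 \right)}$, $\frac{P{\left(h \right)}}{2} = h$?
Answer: $- \frac{95}{22} \approx -4.3182$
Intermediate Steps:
$P{\left(h \right)} = 2 h$
$x{\left(I \right)} = 1$
$X{\left(f,G \right)} = 14 + G$ ($X{\left(f,G \right)} = G + 2 \cdot 7 = G + 14 = 14 + G$)
$d = -22$ ($d = - 1 \left(25 - 3\right) = - 1 \cdot 22 = \left(-1\right) 22 = -22$)
$\frac{X{\left(H,9^{2} \right)}}{d} = \frac{14 + 9^{2}}{-22} = \left(14 + 81\right) \left(- \frac{1}{22}\right) = 95 \left(- \frac{1}{22}\right) = - \frac{95}{22}$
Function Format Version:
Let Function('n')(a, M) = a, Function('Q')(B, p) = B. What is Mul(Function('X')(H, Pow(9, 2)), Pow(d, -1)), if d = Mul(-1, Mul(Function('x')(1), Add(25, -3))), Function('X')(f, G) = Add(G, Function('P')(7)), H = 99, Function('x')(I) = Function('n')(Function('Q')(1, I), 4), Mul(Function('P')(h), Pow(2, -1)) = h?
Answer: Rational(-95, 22) ≈ -4.3182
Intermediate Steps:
Function('P')(h) = Mul(2, h)
Function('x')(I) = 1
Function('X')(f, G) = Add(14, G) (Function('X')(f, G) = Add(G, Mul(2, 7)) = Add(G, 14) = Add(14, G))
d = -22 (d = Mul(-1, Mul(1, Add(25, -3))) = Mul(-1, Mul(1, 22)) = Mul(-1, 22) = -22)
Mul(Function('X')(H, Pow(9, 2)), Pow(d, -1)) = Mul(Add(14, Pow(9, 2)), Pow(-22, -1)) = Mul(Add(14, 81), Rational(-1, 22)) = Mul(95, Rational(-1, 22)) = Rational(-95, 22)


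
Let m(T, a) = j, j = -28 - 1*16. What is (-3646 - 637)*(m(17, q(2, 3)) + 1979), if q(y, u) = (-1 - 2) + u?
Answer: -8287605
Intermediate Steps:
q(y, u) = -3 + u
j = -44 (j = -28 - 16 = -44)
m(T, a) = -44
(-3646 - 637)*(m(17, q(2, 3)) + 1979) = (-3646 - 637)*(-44 + 1979) = -4283*1935 = -8287605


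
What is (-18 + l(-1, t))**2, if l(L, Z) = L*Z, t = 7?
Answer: 625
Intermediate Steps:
(-18 + l(-1, t))**2 = (-18 - 1*7)**2 = (-18 - 7)**2 = (-25)**2 = 625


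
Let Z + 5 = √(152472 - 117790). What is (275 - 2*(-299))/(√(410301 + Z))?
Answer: 873/√(410296 + √34682) ≈ 1.3626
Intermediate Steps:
Z = -5 + √34682 (Z = -5 + √(152472 - 117790) = -5 + √34682 ≈ 181.23)
(275 - 2*(-299))/(√(410301 + Z)) = (275 - 2*(-299))/(√(410301 + (-5 + √34682))) = (275 + 598)/(√(410296 + √34682)) = 873/√(410296 + √34682)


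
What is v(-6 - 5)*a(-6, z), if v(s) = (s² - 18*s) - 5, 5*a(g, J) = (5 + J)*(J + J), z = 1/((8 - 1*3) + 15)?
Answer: 15857/500 ≈ 31.714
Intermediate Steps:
z = 1/20 (z = 1/((8 - 3) + 15) = 1/(5 + 15) = 1/20 ≈ 0.050000)
a(g, J) = 2*J*(5 + J)/5 (a(g, J) = ((5 + J)*(J + J))/5 = ((5 + J)*(2*J))/5 = (2*J*(5 + J))/5 = 2*J*(5 + J)/5)
v(s) = -5 + s² - 18*s
v(-6 - 5)*a(-6, z) = (-5 + (-6 - 5)² - 18*(-6 - 5))*((⅖)*(1/20)*(5 + 1/20)) = (-5 + (-11)² - 18*(-11))*((⅖)*(1/20)*(101/20)) = (-5 + 121 + 198)*(101/1000) = 314*(101/1000) = 15857/500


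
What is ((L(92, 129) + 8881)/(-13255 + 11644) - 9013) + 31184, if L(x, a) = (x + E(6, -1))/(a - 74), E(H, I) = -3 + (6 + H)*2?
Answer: 654657629/29535 ≈ 22166.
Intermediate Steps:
E(H, I) = 9 + 2*H (E(H, I) = -3 + (12 + 2*H) = 9 + 2*H)
L(x, a) = (21 + x)/(-74 + a) (L(x, a) = (x + (9 + 2*6))/(a - 74) = (x + (9 + 12))/(-74 + a) = (x + 21)/(-74 + a) = (21 + x)/(-74 + a))
((L(92, 129) + 8881)/(-13255 + 11644) - 9013) + 31184 = (((21 + 92)/(-74 + 129) + 8881)/(-13255 + 11644) - 9013) + 31184 = ((113/55 + 8881)/(-1611) - 9013) + 31184 = (((1/55)*113 + 8881)*(-1/1611) - 9013) + 31184 = ((113/55 + 8881)*(-1/1611) - 9013) + 31184 = ((488568/55)*(-1/1611) - 9013) + 31184 = (-162856/29535 - 9013) + 31184 = -266361811/29535 + 31184 = 654657629/29535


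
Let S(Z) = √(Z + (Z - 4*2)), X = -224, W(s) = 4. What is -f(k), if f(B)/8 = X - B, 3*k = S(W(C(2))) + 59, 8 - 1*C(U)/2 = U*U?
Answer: 5848/3 ≈ 1949.3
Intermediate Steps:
C(U) = 16 - 2*U² (C(U) = 16 - 2*U*U = 16 - 2*U²)
S(Z) = √(-8 + 2*Z) (S(Z) = √(Z + (Z - 8)) = √(Z + (-8 + Z)) = √(-8 + 2*Z))
k = 59/3 (k = (√(-8 + 2*4) + 59)/3 = (√(-8 + 8) + 59)/3 = (√0 + 59)/3 = (0 + 59)/3 = (⅓)*59 = 59/3 ≈ 19.667)
f(B) = -1792 - 8*B (f(B) = 8*(-224 - B) = -1792 - 8*B)
-f(k) = -(-1792 - 8*59/3) = -(-1792 - 472/3) = -1*(-5848/3) = 5848/3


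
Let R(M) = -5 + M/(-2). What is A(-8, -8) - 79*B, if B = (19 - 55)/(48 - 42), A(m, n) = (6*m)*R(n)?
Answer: 522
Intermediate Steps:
R(M) = -5 - M/2 (R(M) = -5 + M*(-1/2) = -5 - M/2)
A(m, n) = 6*m*(-5 - n/2) (A(m, n) = (6*m)*(-5 - n/2) = 6*m*(-5 - n/2))
B = -6 (B = -36/6 = -36*1/6 = -6)
A(-8, -8) - 79*B = -3*(-8)*(10 - 8) - 79*(-6) = -3*(-8)*2 + 474 = 48 + 474 = 522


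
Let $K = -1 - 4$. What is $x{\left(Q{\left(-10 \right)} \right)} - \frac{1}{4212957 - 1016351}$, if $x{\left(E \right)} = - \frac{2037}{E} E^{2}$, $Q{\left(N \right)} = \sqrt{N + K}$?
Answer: $- \frac{1}{3196606} - 2037 i \sqrt{15} \approx -3.1283 \cdot 10^{-7} - 7889.3 i$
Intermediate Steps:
$K = -5$ ($K = -1 - 4 = -5$)
$Q{\left(N \right)} = \sqrt{-5 + N}$ ($Q{\left(N \right)} = \sqrt{N - 5} = \sqrt{-5 + N}$)
$x{\left(E \right)} = - 2037 E$
$x{\left(Q{\left(-10 \right)} \right)} - \frac{1}{4212957 - 1016351} = - 2037 \sqrt{-5 - 10} - \frac{1}{4212957 - 1016351} = - 2037 \sqrt{-15} - \frac{1}{3196606} = - 2037 i \sqrt{15} - \frac{1}{3196606} = - \frac{1}{3196606} - 2037 i \sqrt{15}$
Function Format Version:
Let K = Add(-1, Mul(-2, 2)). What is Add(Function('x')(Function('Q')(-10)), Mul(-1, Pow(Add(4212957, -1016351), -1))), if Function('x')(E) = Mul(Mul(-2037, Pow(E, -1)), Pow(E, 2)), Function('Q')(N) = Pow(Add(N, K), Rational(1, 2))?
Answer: Add(Rational(-1, 3196606), Mul(-2037, I, Pow(15, Rational(1, 2)))) ≈ Add(-3.1283e-7, Mul(-7889.3, I))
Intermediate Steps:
K = -5 (K = Add(-1, -4) = -5)
Function('Q')(N) = Pow(Add(-5, N), Rational(1, 2)) (Function('Q')(N) = Pow(Add(N, -5), Rational(1, 2)) = Pow(Add(-5, N), Rational(1, 2)))
Function('x')(E) = Mul(-2037, E)
Add(Function('x')(Function('Q')(-10)), Mul(-1, Pow(Add(4212957, -1016351), -1))) = Add(Mul(-2037, Pow(Add(-5, -10), Rational(1, 2))), Mul(-1, Pow(Add(4212957, -1016351), -1))) = Add(Mul(-2037, Pow(-15, Rational(1, 2))), Mul(-1, Pow(3196606, -1))) = Add(Mul(-2037, Mul(I, Pow(15, Rational(1, 2)))), Mul(-1, Rational(1, 3196606))) = Add(Mul(-2037, I, Pow(15, Rational(1, 2))), Rational(-1, 3196606)) = Add(Rational(-1, 3196606), Mul(-2037, I, Pow(15, Rational(1, 2))))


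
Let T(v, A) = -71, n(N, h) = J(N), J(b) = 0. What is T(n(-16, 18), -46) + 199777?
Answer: 199706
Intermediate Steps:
n(N, h) = 0
T(n(-16, 18), -46) + 199777 = -71 + 199777 = 199706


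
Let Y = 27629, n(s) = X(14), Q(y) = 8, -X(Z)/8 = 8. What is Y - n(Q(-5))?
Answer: 27693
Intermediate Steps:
X(Z) = -64 (X(Z) = -8*8 = -64)
n(s) = -64
Y - n(Q(-5)) = 27629 - 1*(-64) = 27629 + 64 = 27693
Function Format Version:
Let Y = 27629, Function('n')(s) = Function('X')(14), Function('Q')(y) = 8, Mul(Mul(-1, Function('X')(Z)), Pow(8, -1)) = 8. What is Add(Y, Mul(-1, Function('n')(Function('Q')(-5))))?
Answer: 27693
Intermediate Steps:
Function('X')(Z) = -64 (Function('X')(Z) = Mul(-8, 8) = -64)
Function('n')(s) = -64
Add(Y, Mul(-1, Function('n')(Function('Q')(-5)))) = Add(27629, Mul(-1, -64)) = Add(27629, 64) = 27693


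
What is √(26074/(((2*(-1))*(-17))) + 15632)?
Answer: √4739277/17 ≈ 128.06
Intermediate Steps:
√(26074/(((2*(-1))*(-17))) + 15632) = √(26074/((-2*(-17))) + 15632) = √(26074/34 + 15632) = √(26074*(1/34) + 15632) = √(13037/17 + 15632) = √(278781/17) = √4739277/17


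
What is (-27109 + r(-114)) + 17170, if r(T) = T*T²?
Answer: -1491483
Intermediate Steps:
r(T) = T³
(-27109 + r(-114)) + 17170 = (-27109 + (-114)³) + 17170 = (-27109 - 1481544) + 17170 = -1508653 + 17170 = -1491483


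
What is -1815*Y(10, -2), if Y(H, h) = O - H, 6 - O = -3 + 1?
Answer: 3630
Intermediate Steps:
O = 8 (O = 6 - (-3 + 1) = 6 - 1*(-2) = 6 + 2 = 8)
Y(H, h) = 8 - H
-1815*Y(10, -2) = -1815*(8 - 1*10) = -1815*(8 - 10) = -1815*(-2) = 3630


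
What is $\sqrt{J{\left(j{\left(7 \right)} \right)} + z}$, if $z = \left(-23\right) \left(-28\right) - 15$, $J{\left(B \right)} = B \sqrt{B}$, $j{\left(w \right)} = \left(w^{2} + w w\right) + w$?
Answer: $\sqrt{629 + 105 \sqrt{105}} \approx 41.291$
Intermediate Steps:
$j{\left(w \right)} = w + 2 w^{2}$ ($j{\left(w \right)} = \left(w^{2} + w^{2}\right) + w = 2 w^{2} + w = w + 2 w^{2}$)
$J{\left(B \right)} = B^{\frac{3}{2}}$
$z = 629$ ($z = 644 - 15 = 629$)
$\sqrt{J{\left(j{\left(7 \right)} \right)} + z} = \sqrt{\left(7 \left(1 + 2 \cdot 7\right)\right)^{\frac{3}{2}} + 629} = \sqrt{\left(7 \left(1 + 14\right)\right)^{\frac{3}{2}} + 629} = \sqrt{\left(7 \cdot 15\right)^{\frac{3}{2}} + 629} = \sqrt{105^{\frac{3}{2}} + 629} = \sqrt{105 \sqrt{105} + 629} = \sqrt{629 + 105 \sqrt{105}}$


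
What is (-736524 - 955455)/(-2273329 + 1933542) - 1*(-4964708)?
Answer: 1686944929175/339787 ≈ 4.9647e+6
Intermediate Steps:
(-736524 - 955455)/(-2273329 + 1933542) - 1*(-4964708) = -1691979/(-339787) + 4964708 = -1691979*(-1/339787) + 4964708 = 1691979/339787 + 4964708 = 1686944929175/339787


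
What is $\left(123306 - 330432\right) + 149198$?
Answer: $-57928$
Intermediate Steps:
$\left(123306 - 330432\right) + 149198 = -207126 + 149198 = -57928$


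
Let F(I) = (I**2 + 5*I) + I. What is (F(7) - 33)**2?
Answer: 3364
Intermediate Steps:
F(I) = I**2 + 6*I
(F(7) - 33)**2 = (7*(6 + 7) - 33)**2 = (7*13 - 33)**2 = (91 - 33)**2 = 58**2 = 3364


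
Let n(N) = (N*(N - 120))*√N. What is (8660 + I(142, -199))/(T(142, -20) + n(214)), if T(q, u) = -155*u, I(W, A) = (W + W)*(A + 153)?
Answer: 284425/1803879783 - 1845643*√214/1803879783 ≈ -0.014810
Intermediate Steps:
n(N) = N^(3/2)*(-120 + N) (n(N) = (N*(-120 + N))*√N = N^(3/2)*(-120 + N))
I(W, A) = 2*W*(153 + A) (I(W, A) = (2*W)*(153 + A) = 2*W*(153 + A))
(8660 + I(142, -199))/(T(142, -20) + n(214)) = (8660 + 2*142*(153 - 199))/(-155*(-20) + 214^(3/2)*(-120 + 214)) = (8660 + 2*142*(-46))/(3100 + (214*√214)*94) = (8660 - 13064)/(3100 + 20116*√214) = -4404/(3100 + 20116*√214)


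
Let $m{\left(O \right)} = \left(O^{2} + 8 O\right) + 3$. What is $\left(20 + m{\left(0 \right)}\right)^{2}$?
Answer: $529$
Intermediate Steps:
$m{\left(O \right)} = 3 + O^{2} + 8 O$
$\left(20 + m{\left(0 \right)}\right)^{2} = \left(20 + \left(3 + 0^{2} + 8 \cdot 0\right)\right)^{2} = \left(20 + \left(3 + 0 + 0\right)\right)^{2} = \left(20 + 3\right)^{2} = 23^{2} = 529$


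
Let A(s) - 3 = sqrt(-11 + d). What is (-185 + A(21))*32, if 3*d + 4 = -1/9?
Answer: -5824 + 32*I*sqrt(1002)/9 ≈ -5824.0 + 112.55*I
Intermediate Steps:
d = -37/27 (d = -4/3 + (-1/9)/3 = -4/3 + (-1*1/9)/3 = -4/3 + (1/3)*(-1/9) = -4/3 - 1/27 = -37/27 ≈ -1.3704)
A(s) = 3 + I*sqrt(1002)/9 (A(s) = 3 + sqrt(-11 - 37/27) = 3 + sqrt(-334/27) = 3 + I*sqrt(1002)/9)
(-185 + A(21))*32 = (-185 + (3 + I*sqrt(1002)/9))*32 = (-182 + I*sqrt(1002)/9)*32 = -5824 + 32*I*sqrt(1002)/9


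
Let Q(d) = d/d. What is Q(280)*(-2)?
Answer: -2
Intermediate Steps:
Q(d) = 1
Q(280)*(-2) = 1*(-2) = -2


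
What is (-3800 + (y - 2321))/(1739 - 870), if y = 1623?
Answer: -4498/869 ≈ -5.1761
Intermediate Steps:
(-3800 + (y - 2321))/(1739 - 870) = (-3800 + (1623 - 2321))/(1739 - 870) = (-3800 - 698)/869 = -4498*1/869 = -4498/869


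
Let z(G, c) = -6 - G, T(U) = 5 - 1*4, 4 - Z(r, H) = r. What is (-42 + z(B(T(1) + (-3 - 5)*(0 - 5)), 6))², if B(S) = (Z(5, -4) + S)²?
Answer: 2715904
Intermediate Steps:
Z(r, H) = 4 - r
T(U) = 1 (T(U) = 5 - 4 = 1)
B(S) = (-1 + S)² (B(S) = ((4 - 1*5) + S)² = ((4 - 5) + S)² = (-1 + S)²)
(-42 + z(B(T(1) + (-3 - 5)*(0 - 5)), 6))² = (-42 + (-6 - (-1 + (1 + (-3 - 5)*(0 - 5)))²))² = (-42 + (-6 - (-1 + (1 - 8*(-5)))²))² = (-42 + (-6 - (-1 + (1 + 40))²))² = (-42 + (-6 - (-1 + 41)²))² = (-42 + (-6 - 1*40²))² = (-42 + (-6 - 1*1600))² = (-42 + (-6 - 1600))² = (-42 - 1606)² = (-1648)² = 2715904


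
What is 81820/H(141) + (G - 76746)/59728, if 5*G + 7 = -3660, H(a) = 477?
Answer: 24249936431/142451280 ≈ 170.23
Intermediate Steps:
G = -3667/5 (G = -7/5 + (⅕)*(-3660) = -7/5 - 732 = -3667/5 ≈ -733.40)
81820/H(141) + (G - 76746)/59728 = 81820/477 + (-3667/5 - 76746)/59728 = 81820*(1/477) - 387397/5*1/59728 = 81820/477 - 387397/298640 = 24249936431/142451280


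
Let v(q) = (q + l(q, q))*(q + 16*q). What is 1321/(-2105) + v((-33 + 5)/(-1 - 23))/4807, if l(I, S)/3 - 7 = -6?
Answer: -222339317/364274460 ≈ -0.61036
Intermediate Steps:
l(I, S) = 3 (l(I, S) = 21 + 3*(-6) = 21 - 18 = 3)
v(q) = 17*q*(3 + q) (v(q) = (q + 3)*(q + 16*q) = (3 + q)*(17*q) = 17*q*(3 + q))
1321/(-2105) + v((-33 + 5)/(-1 - 23))/4807 = 1321/(-2105) + (17*((-33 + 5)/(-1 - 23))*(3 + (-33 + 5)/(-1 - 23)))/4807 = 1321*(-1/2105) + (17*(-28/(-24))*(3 - 28/(-24)))*(1/4807) = -1321/2105 + (17*(-28*(-1/24))*(3 - 28*(-1/24)))*(1/4807) = -1321/2105 + (17*(7/6)*(3 + 7/6))*(1/4807) = -1321/2105 + (17*(7/6)*(25/6))*(1/4807) = -1321/2105 + (2975/36)*(1/4807) = -1321/2105 + 2975/173052 = -222339317/364274460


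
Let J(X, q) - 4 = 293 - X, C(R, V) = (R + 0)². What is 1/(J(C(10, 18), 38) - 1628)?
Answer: -1/1431 ≈ -0.00069881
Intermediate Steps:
C(R, V) = R²
J(X, q) = 297 - X (J(X, q) = 4 + (293 - X) = 297 - X)
1/(J(C(10, 18), 38) - 1628) = 1/((297 - 1*10²) - 1628) = 1/((297 - 1*100) - 1628) = 1/((297 - 100) - 1628) = 1/(197 - 1628) = 1/(-1431) = -1/1431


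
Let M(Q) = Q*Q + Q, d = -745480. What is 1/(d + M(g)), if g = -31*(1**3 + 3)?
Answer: -1/730228 ≈ -1.3694e-6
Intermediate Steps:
g = -124 (g = -31*(1 + 3) = -124 ≈ -124.00)
M(Q) = Q + Q**2 (M(Q) = Q**2 + Q = Q + Q**2)
1/(d + M(g)) = 1/(-745480 - 124*(1 - 124)) = 1/(-745480 - 124*(-123)) = 1/(-745480 + 15252) = 1/(-730228) = -1/730228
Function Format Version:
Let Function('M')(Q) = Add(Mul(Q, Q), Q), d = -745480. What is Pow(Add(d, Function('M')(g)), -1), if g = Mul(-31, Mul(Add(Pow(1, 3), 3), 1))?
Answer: Rational(-1, 730228) ≈ -1.3694e-6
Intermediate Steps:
g = -124 (g = Mul(-31, Mul(Add(1, 3), 1)) = Mul(-31, Mul(4, 1)) = Mul(-31, 4) = -124)
Function('M')(Q) = Add(Q, Pow(Q, 2)) (Function('M')(Q) = Add(Pow(Q, 2), Q) = Add(Q, Pow(Q, 2)))
Pow(Add(d, Function('M')(g)), -1) = Pow(Add(-745480, Mul(-124, Add(1, -124))), -1) = Pow(Add(-745480, Mul(-124, -123)), -1) = Pow(Add(-745480, 15252), -1) = Pow(-730228, -1) = Rational(-1, 730228)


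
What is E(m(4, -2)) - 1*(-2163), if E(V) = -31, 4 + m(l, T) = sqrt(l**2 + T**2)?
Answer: 2132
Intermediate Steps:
m(l, T) = -4 + sqrt(T**2 + l**2) (m(l, T) = -4 + sqrt(l**2 + T**2) = -4 + sqrt(T**2 + l**2))
E(m(4, -2)) - 1*(-2163) = -31 - 1*(-2163) = -31 + 2163 = 2132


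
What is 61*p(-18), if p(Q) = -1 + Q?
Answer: -1159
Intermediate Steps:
61*p(-18) = 61*(-1 - 18) = 61*(-19) = -1159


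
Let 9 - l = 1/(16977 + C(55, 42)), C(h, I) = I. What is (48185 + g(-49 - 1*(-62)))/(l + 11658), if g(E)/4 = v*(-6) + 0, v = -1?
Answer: 820468971/198560672 ≈ 4.1321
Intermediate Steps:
l = 153170/17019 (l = 9 - 1/(16977 + 42) = 9 - 1/17019 = 153170/17019 ≈ 8.9999)
g(E) = 24 (g(E) = 4*(-1*(-6) + 0) = 4*(6 + 0) = 4*6 = 24)
(48185 + g(-49 - 1*(-62)))/(l + 11658) = (48185 + 24)/(153170/17019 + 11658) = 48209/(198560672/17019) = 48209*(17019/198560672) = 820468971/198560672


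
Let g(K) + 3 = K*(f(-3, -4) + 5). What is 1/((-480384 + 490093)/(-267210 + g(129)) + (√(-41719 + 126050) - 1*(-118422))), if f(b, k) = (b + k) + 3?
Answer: 8447496137699076/1000363064880403228585 - 927340219728*√499/1000363064880403228585 ≈ 8.4237e-6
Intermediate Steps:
f(b, k) = 3 + b + k
g(K) = -3 + K (g(K) = -3 + K*((3 - 3 - 4) + 5) = -3 + K*(-4 + 5) = -3 + K*1 = -3 + K)
1/((-480384 + 490093)/(-267210 + g(129)) + (√(-41719 + 126050) - 1*(-118422))) = 1/((-480384 + 490093)/(-267210 + (-3 + 129)) + (√(-41719 + 126050) - 1*(-118422))) = 1/(9709/(-267210 + 126) + (√84331 + 118422)) = 1/(9709/(-267084) + (13*√499 + 118422)) = 1/(9709*(-1/267084) + (118422 + 13*√499)) = 1/(-9709/267084 + (118422 + 13*√499)) = 1/(31628611739/267084 + 13*√499)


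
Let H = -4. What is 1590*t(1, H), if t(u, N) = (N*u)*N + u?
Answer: 27030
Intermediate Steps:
t(u, N) = u + u*N² (t(u, N) = u*N² + u = u + u*N²)
1590*t(1, H) = 1590*(1*(1 + (-4)²)) = 1590*(1*(1 + 16)) = 1590*(1*17) = 1590*17 = 27030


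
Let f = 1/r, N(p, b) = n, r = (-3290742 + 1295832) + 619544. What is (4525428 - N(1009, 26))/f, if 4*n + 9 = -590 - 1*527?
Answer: -6224506972177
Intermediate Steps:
r = -1375366 (r = -1994910 + 619544 = -1375366)
n = -563/2 (n = -9/4 + (-590 - 1*527)/4 = -9/4 + (-590 - 527)/4 = -9/4 + (1/4)*(-1117) = -9/4 - 1117/4 = -563/2 ≈ -281.50)
N(p, b) = -563/2
f = -1/1375366 (f = 1/(-1375366) = -1/1375366 ≈ -7.2708e-7)
(4525428 - N(1009, 26))/f = (4525428 - 1*(-563/2))/(-1/1375366) = (4525428 + 563/2)*(-1375366) = (9051419/2)*(-1375366) = -6224506972177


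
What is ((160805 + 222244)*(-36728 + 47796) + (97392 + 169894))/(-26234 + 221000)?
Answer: 14824663/681 ≈ 21769.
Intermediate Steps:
((160805 + 222244)*(-36728 + 47796) + (97392 + 169894))/(-26234 + 221000) = (383049*11068 + 267286)/194766 = (4239586332 + 267286)*(1/194766) = 4239853618*(1/194766) = 14824663/681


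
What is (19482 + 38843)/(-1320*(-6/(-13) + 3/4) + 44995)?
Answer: 151645/112829 ≈ 1.3440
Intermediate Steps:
(19482 + 38843)/(-1320*(-6/(-13) + 3/4) + 44995) = 58325/(-1320*(-6*(-1/13) + 3*(¼)) + 44995) = 58325/(-1320*(6/13 + ¾) + 44995) = 58325/(-1320*63/52 + 44995) = 58325/(-20790/13 + 44995) = 58325/(564145/13) = 58325*(13/564145) = 151645/112829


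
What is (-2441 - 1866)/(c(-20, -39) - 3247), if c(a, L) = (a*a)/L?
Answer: 167973/127033 ≈ 1.3223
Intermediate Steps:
c(a, L) = a²/L
(-2441 - 1866)/(c(-20, -39) - 3247) = (-2441 - 1866)/((-20)²/(-39) - 3247) = -4307/(-1/39*400 - 3247) = -4307/(-400/39 - 3247) = -4307/(-127033/39) = -4307*(-39/127033) = 167973/127033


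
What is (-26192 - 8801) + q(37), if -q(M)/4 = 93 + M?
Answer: -35513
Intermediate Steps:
q(M) = -372 - 4*M (q(M) = -4*(93 + M) = -372 - 4*M)
(-26192 - 8801) + q(37) = (-26192 - 8801) + (-372 - 4*37) = -34993 + (-372 - 148) = -34993 - 520 = -35513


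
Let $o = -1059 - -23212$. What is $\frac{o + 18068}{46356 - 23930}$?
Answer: $\frac{40221}{22426} \approx 1.7935$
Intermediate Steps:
$o = 22153$ ($o = -1059 + 23212 = 22153$)
$\frac{o + 18068}{46356 - 23930} = \frac{22153 + 18068}{46356 - 23930} = \frac{40221}{22426}$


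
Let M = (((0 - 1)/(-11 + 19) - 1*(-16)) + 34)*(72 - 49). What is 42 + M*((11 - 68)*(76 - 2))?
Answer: -19354125/4 ≈ -4.8385e+6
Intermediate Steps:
M = 9177/8 (M = ((-1/8 + 16) + 34)*23 = (127/8 + 34)*23 = (399/8)*23 = 9177/8 ≈ 1147.1)
42 + M*((11 - 68)*(76 - 2)) = 42 + 9177*((11 - 68)*(76 - 2))/8 = 42 + 9177*(-57*74)/8 = 42 + (9177/8)*(-4218) = 42 - 19354293/4 = -19354125/4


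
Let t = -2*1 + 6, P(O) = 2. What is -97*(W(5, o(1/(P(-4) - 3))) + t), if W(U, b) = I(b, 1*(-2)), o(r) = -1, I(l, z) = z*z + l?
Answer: -679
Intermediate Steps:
t = 4 (t = -2 + 6 = 4)
I(l, z) = l + z² (I(l, z) = z² + l = l + z²)
W(U, b) = 4 + b (W(U, b) = b + (1*(-2))² = b + (-2)² = b + 4 = 4 + b)
-97*(W(5, o(1/(P(-4) - 3))) + t) = -97*((4 - 1) + 4) = -97*(3 + 4) = -97*7 = -679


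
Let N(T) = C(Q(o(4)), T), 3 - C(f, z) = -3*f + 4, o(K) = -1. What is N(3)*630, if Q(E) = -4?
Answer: -8190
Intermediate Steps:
C(f, z) = -1 + 3*f (C(f, z) = 3 - (-3*f + 4) = 3 - (4 - 3*f) = 3 + (-4 + 3*f) = -1 + 3*f)
N(T) = -13 (N(T) = -1 + 3*(-4) = -1 - 12 = -13)
N(3)*630 = -13*630 = -8190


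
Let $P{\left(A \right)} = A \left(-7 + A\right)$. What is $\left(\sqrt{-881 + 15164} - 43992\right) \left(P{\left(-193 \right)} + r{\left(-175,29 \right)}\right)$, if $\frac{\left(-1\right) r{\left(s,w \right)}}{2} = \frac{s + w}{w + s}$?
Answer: $-1698003216 + 2663262 \sqrt{3} \approx -1.6934 \cdot 10^{9}$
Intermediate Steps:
$r{\left(s,w \right)} = -2$ ($r{\left(s,w \right)} = - 2 \frac{s + w}{w + s} = - 2 \frac{s + w}{s + w} = \left(-2\right) 1 = -2$)
$\left(\sqrt{-881 + 15164} - 43992\right) \left(P{\left(-193 \right)} + r{\left(-175,29 \right)}\right) = \left(\sqrt{-881 + 15164} - 43992\right) \left(- 193 \left(-7 - 193\right) - 2\right) = \left(\sqrt{14283} - 43992\right) \left(\left(-193\right) \left(-200\right) - 2\right) = \left(69 \sqrt{3} - 43992\right) \left(38600 - 2\right) = \left(-43992 + 69 \sqrt{3}\right) 38598 = -1698003216 + 2663262 \sqrt{3}$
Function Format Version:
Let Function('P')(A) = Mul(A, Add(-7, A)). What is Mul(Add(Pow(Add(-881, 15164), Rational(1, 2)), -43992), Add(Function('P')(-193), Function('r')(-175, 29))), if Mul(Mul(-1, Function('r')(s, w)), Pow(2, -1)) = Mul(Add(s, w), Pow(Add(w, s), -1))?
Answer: Add(-1698003216, Mul(2663262, Pow(3, Rational(1, 2)))) ≈ -1.6934e+9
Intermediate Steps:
Function('r')(s, w) = -2 (Function('r')(s, w) = Mul(-2, Mul(Add(s, w), Pow(Add(w, s), -1))) = Mul(-2, Mul(Add(s, w), Pow(Add(s, w), -1))) = Mul(-2, 1) = -2)
Mul(Add(Pow(Add(-881, 15164), Rational(1, 2)), -43992), Add(Function('P')(-193), Function('r')(-175, 29))) = Mul(Add(Pow(Add(-881, 15164), Rational(1, 2)), -43992), Add(Mul(-193, Add(-7, -193)), -2)) = Mul(Add(Pow(14283, Rational(1, 2)), -43992), Add(Mul(-193, -200), -2)) = Mul(Add(Mul(69, Pow(3, Rational(1, 2))), -43992), Add(38600, -2)) = Mul(Add(-43992, Mul(69, Pow(3, Rational(1, 2)))), 38598) = Add(-1698003216, Mul(2663262, Pow(3, Rational(1, 2))))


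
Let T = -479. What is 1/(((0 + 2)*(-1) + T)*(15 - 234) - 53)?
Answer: 1/105286 ≈ 9.4979e-6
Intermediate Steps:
1/(((0 + 2)*(-1) + T)*(15 - 234) - 53) = 1/(((0 + 2)*(-1) - 479)*(15 - 234) - 53) = 1/((2*(-1) - 479)*(-219) - 53) = 1/((-2 - 479)*(-219) - 53) = 1/(-481*(-219) - 53) = 1/(105339 - 53) = 1/105286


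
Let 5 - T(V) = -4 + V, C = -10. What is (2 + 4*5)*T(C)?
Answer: 418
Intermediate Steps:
T(V) = 9 - V (T(V) = 5 - (-4 + V) = 5 + (4 - V) = 9 - V)
(2 + 4*5)*T(C) = (2 + 4*5)*(9 - 1*(-10)) = (2 + 20)*(9 + 10) = 22*19 = 418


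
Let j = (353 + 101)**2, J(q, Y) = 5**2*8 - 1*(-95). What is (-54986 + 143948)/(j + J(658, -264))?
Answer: 88962/206411 ≈ 0.43099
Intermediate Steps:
J(q, Y) = 295 (J(q, Y) = 25*8 + 95 = 200 + 95 = 295)
j = 206116 (j = 454**2 = 206116)
(-54986 + 143948)/(j + J(658, -264)) = (-54986 + 143948)/(206116 + 295) = 88962/206411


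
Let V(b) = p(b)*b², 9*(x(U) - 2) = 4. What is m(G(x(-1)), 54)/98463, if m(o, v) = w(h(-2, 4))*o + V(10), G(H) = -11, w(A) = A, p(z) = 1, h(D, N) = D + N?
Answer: 26/32821 ≈ 0.00079218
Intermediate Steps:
x(U) = 22/9 (x(U) = 2 + (⅑)*4 = 2 + 4/9 = 22/9)
V(b) = b² (V(b) = 1*b² = b²)
m(o, v) = 100 + 2*o (m(o, v) = (-2 + 4)*o + 10² = 2*o + 100 = 100 + 2*o)
m(G(x(-1)), 54)/98463 = (100 + 2*(-11))/98463 = (100 - 22)*(1/98463) = 78*(1/98463) = 26/32821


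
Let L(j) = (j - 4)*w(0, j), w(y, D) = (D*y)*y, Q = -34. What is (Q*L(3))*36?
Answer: 0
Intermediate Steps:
w(y, D) = D*y²
L(j) = 0 (L(j) = (j - 4)*(j*0²) = (-4 + j)*(j*0) = (-4 + j)*0 = 0)
(Q*L(3))*36 = -34*0*36 = 0*36 = 0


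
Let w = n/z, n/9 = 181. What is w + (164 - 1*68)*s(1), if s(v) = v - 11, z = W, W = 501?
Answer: -159777/167 ≈ -956.75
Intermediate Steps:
n = 1629 (n = 9*181 = 1629)
z = 501
w = 543/167 (w = 1629/501 = 1629*(1/501) = 543/167 ≈ 3.2515)
s(v) = -11 + v
w + (164 - 1*68)*s(1) = 543/167 + (164 - 1*68)*(-11 + 1) = 543/167 + (164 - 68)*(-10) = 543/167 + 96*(-10) = 543/167 - 960 = -159777/167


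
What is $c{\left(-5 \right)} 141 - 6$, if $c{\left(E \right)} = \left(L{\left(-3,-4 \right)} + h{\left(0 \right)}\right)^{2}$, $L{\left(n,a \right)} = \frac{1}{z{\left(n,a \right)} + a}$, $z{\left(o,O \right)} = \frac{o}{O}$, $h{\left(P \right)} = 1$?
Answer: $\frac{10407}{169} \approx 61.58$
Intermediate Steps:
$L{\left(n,a \right)} = \frac{1}{a + \frac{n}{a}}$ ($L{\left(n,a \right)} = \frac{1}{\frac{n}{a} + a} = \frac{1}{a + \frac{n}{a}}$)
$c{\left(E \right)} = \frac{81}{169}$ ($c{\left(E \right)} = \left(- \frac{4}{-3 + \left(-4\right)^{2}} + 1\right)^{2} = \left(- \frac{4}{-3 + 16} + 1\right)^{2} = \left(- \frac{4}{13} + 1\right)^{2} = \left(\frac{9}{13}\right)^{2} = \frac{81}{169}$)
$c{\left(-5 \right)} 141 - 6 = \frac{81}{169} \cdot 141 - 6 = \frac{11421}{169} - 6 = \frac{10407}{169}$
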